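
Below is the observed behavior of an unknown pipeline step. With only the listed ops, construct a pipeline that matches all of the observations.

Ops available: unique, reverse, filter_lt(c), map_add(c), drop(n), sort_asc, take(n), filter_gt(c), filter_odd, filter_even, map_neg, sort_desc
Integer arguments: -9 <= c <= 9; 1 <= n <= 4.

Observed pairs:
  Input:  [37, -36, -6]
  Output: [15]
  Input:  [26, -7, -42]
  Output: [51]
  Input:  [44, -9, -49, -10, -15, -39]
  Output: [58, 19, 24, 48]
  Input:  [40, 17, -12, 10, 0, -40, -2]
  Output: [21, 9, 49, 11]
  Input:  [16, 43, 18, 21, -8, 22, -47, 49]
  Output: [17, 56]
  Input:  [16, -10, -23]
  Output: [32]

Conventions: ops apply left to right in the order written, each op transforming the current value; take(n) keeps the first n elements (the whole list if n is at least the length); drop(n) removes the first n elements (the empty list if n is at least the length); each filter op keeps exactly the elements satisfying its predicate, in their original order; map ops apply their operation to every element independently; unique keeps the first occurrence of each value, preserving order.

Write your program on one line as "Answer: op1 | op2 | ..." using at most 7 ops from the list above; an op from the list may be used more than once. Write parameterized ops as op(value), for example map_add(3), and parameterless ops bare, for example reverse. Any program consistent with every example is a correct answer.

map_add(-4) | drop(2) | filter_lt(5) | map_add(-2) | map_neg | map_add(3)

Check, running the answer program on each example:
  [37, -36, -6] -> [33, -40, -10] -> [-10] -> [-10] -> [-12] -> [12] -> [15]
  [26, -7, -42] -> [22, -11, -46] -> [-46] -> [-46] -> [-48] -> [48] -> [51]
  [44, -9, -49, -10, -15, -39] -> [40, -13, -53, -14, -19, -43] -> [-53, -14, -19, -43] -> [-53, -14, -19, -43] -> [-55, -16, -21, -45] -> [55, 16, 21, 45] -> [58, 19, 24, 48]
  [40, 17, -12, 10, 0, -40, -2] -> [36, 13, -16, 6, -4, -44, -6] -> [-16, 6, -4, -44, -6] -> [-16, -4, -44, -6] -> [-18, -6, -46, -8] -> [18, 6, 46, 8] -> [21, 9, 49, 11]
  [16, 43, 18, 21, -8, 22, -47, 49] -> [12, 39, 14, 17, -12, 18, -51, 45] -> [14, 17, -12, 18, -51, 45] -> [-12, -51] -> [-14, -53] -> [14, 53] -> [17, 56]
  [16, -10, -23] -> [12, -14, -27] -> [-27] -> [-27] -> [-29] -> [29] -> [32]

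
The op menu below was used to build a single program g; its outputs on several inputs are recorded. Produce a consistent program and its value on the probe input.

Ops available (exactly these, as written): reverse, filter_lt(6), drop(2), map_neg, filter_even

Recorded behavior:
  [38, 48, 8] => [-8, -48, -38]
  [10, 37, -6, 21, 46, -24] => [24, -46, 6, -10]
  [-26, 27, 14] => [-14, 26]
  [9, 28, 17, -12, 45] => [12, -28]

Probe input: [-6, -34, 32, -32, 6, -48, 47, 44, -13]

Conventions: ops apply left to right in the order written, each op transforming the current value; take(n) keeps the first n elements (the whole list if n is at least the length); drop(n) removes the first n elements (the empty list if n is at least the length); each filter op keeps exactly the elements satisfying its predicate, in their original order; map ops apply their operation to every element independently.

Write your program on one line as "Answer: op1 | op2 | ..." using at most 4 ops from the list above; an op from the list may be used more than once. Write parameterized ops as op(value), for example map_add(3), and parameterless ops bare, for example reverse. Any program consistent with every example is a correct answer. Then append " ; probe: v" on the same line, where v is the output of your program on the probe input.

filter_even | reverse | map_neg ; probe: [-44, 48, -6, 32, -32, 34, 6]

Check, running the answer program on each example:
  [38, 48, 8] -> [38, 48, 8] -> [8, 48, 38] -> [-8, -48, -38]
  [10, 37, -6, 21, 46, -24] -> [10, -6, 46, -24] -> [-24, 46, -6, 10] -> [24, -46, 6, -10]
  [-26, 27, 14] -> [-26, 14] -> [14, -26] -> [-14, 26]
  [9, 28, 17, -12, 45] -> [28, -12] -> [-12, 28] -> [12, -28]
  probe: [-6, -34, 32, -32, 6, -48, 47, 44, -13] -> [-6, -34, 32, -32, 6, -48, 44] -> [44, -48, 6, -32, 32, -34, -6] -> [-44, 48, -6, 32, -32, 34, 6]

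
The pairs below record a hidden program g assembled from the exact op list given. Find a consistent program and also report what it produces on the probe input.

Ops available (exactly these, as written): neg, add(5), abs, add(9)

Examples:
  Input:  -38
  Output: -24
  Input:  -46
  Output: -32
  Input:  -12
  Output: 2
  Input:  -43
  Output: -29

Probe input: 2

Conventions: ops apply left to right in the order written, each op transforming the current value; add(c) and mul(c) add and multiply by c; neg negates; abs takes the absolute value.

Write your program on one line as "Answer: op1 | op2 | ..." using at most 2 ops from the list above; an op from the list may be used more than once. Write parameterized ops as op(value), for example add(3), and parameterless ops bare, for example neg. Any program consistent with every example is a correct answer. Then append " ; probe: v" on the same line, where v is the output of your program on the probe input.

add(9) | add(5) ; probe: 16

Check, running the answer program on each example:
  -38 -> -29 -> -24
  -46 -> -37 -> -32
  -12 -> -3 -> 2
  -43 -> -34 -> -29
  probe: 2 -> 11 -> 16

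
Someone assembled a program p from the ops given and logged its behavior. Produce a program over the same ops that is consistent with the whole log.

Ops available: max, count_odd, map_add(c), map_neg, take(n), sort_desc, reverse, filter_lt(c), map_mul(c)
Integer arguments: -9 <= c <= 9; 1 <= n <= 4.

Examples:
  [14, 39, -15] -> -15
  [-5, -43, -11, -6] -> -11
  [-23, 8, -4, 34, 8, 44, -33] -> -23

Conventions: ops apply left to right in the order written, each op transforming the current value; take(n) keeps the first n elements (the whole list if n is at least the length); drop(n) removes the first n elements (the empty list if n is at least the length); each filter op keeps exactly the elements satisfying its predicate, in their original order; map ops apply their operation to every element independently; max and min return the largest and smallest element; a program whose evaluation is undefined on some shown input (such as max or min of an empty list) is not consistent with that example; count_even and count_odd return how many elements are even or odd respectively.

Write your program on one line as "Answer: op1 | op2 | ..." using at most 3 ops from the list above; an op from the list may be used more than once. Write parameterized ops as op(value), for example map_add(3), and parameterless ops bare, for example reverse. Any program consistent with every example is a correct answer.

filter_lt(-9) | reverse | max

Check, running the answer program on each example:
  [14, 39, -15] -> [-15] -> [-15] -> -15
  [-5, -43, -11, -6] -> [-43, -11] -> [-11, -43] -> -11
  [-23, 8, -4, 34, 8, 44, -33] -> [-23, -33] -> [-33, -23] -> -23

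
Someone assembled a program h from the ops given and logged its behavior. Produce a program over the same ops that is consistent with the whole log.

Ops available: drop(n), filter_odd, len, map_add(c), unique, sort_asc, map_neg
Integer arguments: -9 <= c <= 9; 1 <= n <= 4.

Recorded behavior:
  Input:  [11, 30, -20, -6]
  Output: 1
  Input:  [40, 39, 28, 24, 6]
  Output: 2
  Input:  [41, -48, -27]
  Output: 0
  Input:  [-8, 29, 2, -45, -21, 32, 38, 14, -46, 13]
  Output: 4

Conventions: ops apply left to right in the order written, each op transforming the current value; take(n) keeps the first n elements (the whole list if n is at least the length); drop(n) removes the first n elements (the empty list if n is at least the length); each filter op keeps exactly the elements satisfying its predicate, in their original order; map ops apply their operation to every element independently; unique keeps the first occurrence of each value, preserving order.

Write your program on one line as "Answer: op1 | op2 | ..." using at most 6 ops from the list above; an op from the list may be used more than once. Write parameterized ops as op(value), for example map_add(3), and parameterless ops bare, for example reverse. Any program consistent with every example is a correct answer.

map_add(-5) | filter_odd | map_add(7) | drop(2) | len

Check, running the answer program on each example:
  [11, 30, -20, -6] -> [6, 25, -25, -11] -> [25, -25, -11] -> [32, -18, -4] -> [-4] -> 1
  [40, 39, 28, 24, 6] -> [35, 34, 23, 19, 1] -> [35, 23, 19, 1] -> [42, 30, 26, 8] -> [26, 8] -> 2
  [41, -48, -27] -> [36, -53, -32] -> [-53] -> [-46] -> [] -> 0
  [-8, 29, 2, -45, -21, 32, 38, 14, -46, 13] -> [-13, 24, -3, -50, -26, 27, 33, 9, -51, 8] -> [-13, -3, 27, 33, 9, -51] -> [-6, 4, 34, 40, 16, -44] -> [34, 40, 16, -44] -> 4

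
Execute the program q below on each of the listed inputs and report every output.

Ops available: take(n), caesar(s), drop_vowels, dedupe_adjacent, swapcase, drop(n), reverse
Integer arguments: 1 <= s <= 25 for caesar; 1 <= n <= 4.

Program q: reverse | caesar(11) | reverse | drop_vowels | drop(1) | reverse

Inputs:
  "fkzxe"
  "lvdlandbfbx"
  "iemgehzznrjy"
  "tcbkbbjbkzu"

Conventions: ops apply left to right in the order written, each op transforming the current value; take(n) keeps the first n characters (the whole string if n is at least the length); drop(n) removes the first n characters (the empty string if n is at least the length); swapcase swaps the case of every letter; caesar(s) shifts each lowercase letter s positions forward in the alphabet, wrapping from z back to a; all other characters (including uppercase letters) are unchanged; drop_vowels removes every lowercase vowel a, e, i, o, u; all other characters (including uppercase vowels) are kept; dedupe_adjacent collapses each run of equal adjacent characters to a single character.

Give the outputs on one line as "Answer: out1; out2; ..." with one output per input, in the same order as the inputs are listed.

"pkv"; "mqmylwg"; "jcykksprxp"; "fkvmmmvm"

Execution, op by op:
  "fkzxe" -> "exzkf" -> "pikvq" -> "qvkip" -> "qvkp" -> "vkp" -> "pkv"
  "lvdlandbfbx" -> "xbfbdnaldvl" -> "imqmoylwogw" -> "wgowlyomqmi" -> "wgwlymqm" -> "gwlymqm" -> "mqmylwg"
  "iemgehzznrjy" -> "yjrnzzhegmei" -> "jucykksprxpt" -> "tpxrpskkycuj" -> "tpxrpskkycj" -> "pxrpskkycj" -> "jcykksprxp"
  "tcbkbbjbkzu" -> "uzkbjbbkbct" -> "fkvmummvmne" -> "enmvmmumvkf" -> "nmvmmmvkf" -> "mvmmmvkf" -> "fkvmmmvm"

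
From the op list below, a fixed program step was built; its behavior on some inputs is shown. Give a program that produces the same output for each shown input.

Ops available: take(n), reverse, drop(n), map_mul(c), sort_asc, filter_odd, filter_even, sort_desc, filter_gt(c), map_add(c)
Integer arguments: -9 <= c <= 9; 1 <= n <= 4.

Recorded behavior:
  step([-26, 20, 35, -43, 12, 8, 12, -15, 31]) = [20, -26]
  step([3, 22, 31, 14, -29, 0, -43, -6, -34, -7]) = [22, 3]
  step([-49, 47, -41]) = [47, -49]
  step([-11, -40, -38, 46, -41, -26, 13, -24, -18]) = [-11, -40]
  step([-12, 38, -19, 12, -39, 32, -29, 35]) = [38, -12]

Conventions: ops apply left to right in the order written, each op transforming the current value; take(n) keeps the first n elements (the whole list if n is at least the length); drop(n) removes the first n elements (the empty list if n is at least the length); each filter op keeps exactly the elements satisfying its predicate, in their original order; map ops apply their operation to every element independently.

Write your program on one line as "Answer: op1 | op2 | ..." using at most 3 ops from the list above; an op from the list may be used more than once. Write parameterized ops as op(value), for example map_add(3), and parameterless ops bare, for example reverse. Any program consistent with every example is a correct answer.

take(4) | take(2) | sort_desc

Check, running the answer program on each example:
  [-26, 20, 35, -43, 12, 8, 12, -15, 31] -> [-26, 20, 35, -43] -> [-26, 20] -> [20, -26]
  [3, 22, 31, 14, -29, 0, -43, -6, -34, -7] -> [3, 22, 31, 14] -> [3, 22] -> [22, 3]
  [-49, 47, -41] -> [-49, 47, -41] -> [-49, 47] -> [47, -49]
  [-11, -40, -38, 46, -41, -26, 13, -24, -18] -> [-11, -40, -38, 46] -> [-11, -40] -> [-11, -40]
  [-12, 38, -19, 12, -39, 32, -29, 35] -> [-12, 38, -19, 12] -> [-12, 38] -> [38, -12]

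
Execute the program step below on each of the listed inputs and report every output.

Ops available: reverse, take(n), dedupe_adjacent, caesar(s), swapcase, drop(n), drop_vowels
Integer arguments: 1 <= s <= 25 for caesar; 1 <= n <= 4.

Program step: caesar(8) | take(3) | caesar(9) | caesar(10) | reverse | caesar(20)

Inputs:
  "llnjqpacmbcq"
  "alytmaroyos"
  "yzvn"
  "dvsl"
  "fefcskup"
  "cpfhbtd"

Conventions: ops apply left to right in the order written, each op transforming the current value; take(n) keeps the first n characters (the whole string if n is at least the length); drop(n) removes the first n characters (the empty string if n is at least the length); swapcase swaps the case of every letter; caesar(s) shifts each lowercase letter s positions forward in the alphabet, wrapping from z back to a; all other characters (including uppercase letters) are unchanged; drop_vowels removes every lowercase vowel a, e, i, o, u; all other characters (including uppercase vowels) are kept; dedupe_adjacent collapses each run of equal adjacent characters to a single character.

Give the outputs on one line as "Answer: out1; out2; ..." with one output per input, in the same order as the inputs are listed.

Execution, op by op:
  "llnjqpacmbcq" -> "ttvryxikujky" -> "ttv" -> "cce" -> "mmo" -> "omm" -> "igg"
  "alytmaroyos" -> "itgbuizwgwa" -> "itg" -> "rcp" -> "bmz" -> "zmb" -> "tgv"
  "yzvn" -> "ghdv" -> "ghd" -> "pqm" -> "zaw" -> "waz" -> "qut"
  "dvsl" -> "ldat" -> "lda" -> "umj" -> "ewt" -> "twe" -> "nqy"
  "fefcskup" -> "nmnkascx" -> "nmn" -> "wvw" -> "gfg" -> "gfg" -> "aza"
  "cpfhbtd" -> "kxnpjbl" -> "kxn" -> "tgw" -> "dqg" -> "gqd" -> "akx"

"igg"; "tgv"; "qut"; "nqy"; "aza"; "akx"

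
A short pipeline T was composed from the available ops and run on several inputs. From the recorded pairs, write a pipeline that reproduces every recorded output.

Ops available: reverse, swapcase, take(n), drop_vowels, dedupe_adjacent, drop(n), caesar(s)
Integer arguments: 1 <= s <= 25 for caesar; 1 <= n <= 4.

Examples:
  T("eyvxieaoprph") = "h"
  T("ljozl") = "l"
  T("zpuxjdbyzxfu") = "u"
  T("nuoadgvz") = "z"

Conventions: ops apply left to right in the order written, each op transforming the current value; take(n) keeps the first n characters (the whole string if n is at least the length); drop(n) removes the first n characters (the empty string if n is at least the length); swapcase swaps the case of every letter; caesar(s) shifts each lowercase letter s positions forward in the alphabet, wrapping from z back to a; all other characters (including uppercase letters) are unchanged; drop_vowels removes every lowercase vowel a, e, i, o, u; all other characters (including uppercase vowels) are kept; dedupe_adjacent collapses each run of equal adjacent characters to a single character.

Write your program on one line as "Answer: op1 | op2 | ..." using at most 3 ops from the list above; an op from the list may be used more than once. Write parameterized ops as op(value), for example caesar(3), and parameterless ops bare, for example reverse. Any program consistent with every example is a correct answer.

reverse | take(1)

Check, running the answer program on each example:
  "eyvxieaoprph" -> "hprpoaeixvye" -> "h"
  "ljozl" -> "lzojl" -> "l"
  "zpuxjdbyzxfu" -> "ufxzybdjxupz" -> "u"
  "nuoadgvz" -> "zvgdaoun" -> "z"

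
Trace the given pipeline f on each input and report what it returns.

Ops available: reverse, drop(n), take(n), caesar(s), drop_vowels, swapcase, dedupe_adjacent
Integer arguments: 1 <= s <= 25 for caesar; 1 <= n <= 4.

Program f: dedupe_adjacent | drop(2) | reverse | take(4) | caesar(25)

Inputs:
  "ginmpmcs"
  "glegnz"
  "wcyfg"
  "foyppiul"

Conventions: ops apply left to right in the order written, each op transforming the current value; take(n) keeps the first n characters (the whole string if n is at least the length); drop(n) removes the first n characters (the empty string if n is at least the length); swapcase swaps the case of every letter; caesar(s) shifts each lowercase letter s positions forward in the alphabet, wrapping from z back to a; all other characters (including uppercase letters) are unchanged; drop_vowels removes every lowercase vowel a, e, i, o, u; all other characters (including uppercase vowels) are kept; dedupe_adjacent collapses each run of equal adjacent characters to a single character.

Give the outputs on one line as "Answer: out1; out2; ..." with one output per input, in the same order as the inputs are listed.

"rblo"; "ymfd"; "fex"; "ktho"

Execution, op by op:
  "ginmpmcs" -> "ginmpmcs" -> "nmpmcs" -> "scmpmn" -> "scmp" -> "rblo"
  "glegnz" -> "glegnz" -> "egnz" -> "znge" -> "znge" -> "ymfd"
  "wcyfg" -> "wcyfg" -> "yfg" -> "gfy" -> "gfy" -> "fex"
  "foyppiul" -> "foypiul" -> "ypiul" -> "luipy" -> "luip" -> "ktho"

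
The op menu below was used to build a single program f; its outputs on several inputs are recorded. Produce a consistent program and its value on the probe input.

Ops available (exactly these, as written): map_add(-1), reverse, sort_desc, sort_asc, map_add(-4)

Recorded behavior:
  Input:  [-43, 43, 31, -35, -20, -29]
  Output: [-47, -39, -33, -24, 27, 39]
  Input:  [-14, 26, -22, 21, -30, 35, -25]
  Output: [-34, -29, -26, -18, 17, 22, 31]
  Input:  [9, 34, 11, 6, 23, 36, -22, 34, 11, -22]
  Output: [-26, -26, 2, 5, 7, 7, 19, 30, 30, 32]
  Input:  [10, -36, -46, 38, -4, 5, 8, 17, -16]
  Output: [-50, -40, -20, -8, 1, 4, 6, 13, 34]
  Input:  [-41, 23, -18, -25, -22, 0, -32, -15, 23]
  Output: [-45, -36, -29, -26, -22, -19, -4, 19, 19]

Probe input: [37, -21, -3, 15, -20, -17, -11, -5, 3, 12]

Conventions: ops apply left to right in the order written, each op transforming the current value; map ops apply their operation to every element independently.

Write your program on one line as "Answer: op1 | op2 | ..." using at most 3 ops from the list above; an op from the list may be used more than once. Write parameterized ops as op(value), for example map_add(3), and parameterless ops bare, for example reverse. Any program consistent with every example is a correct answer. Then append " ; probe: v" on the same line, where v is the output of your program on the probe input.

sort_desc | reverse | map_add(-4) ; probe: [-25, -24, -21, -15, -9, -7, -1, 8, 11, 33]

Check, running the answer program on each example:
  [-43, 43, 31, -35, -20, -29] -> [43, 31, -20, -29, -35, -43] -> [-43, -35, -29, -20, 31, 43] -> [-47, -39, -33, -24, 27, 39]
  [-14, 26, -22, 21, -30, 35, -25] -> [35, 26, 21, -14, -22, -25, -30] -> [-30, -25, -22, -14, 21, 26, 35] -> [-34, -29, -26, -18, 17, 22, 31]
  [9, 34, 11, 6, 23, 36, -22, 34, 11, -22] -> [36, 34, 34, 23, 11, 11, 9, 6, -22, -22] -> [-22, -22, 6, 9, 11, 11, 23, 34, 34, 36] -> [-26, -26, 2, 5, 7, 7, 19, 30, 30, 32]
  [10, -36, -46, 38, -4, 5, 8, 17, -16] -> [38, 17, 10, 8, 5, -4, -16, -36, -46] -> [-46, -36, -16, -4, 5, 8, 10, 17, 38] -> [-50, -40, -20, -8, 1, 4, 6, 13, 34]
  [-41, 23, -18, -25, -22, 0, -32, -15, 23] -> [23, 23, 0, -15, -18, -22, -25, -32, -41] -> [-41, -32, -25, -22, -18, -15, 0, 23, 23] -> [-45, -36, -29, -26, -22, -19, -4, 19, 19]
  probe: [37, -21, -3, 15, -20, -17, -11, -5, 3, 12] -> [37, 15, 12, 3, -3, -5, -11, -17, -20, -21] -> [-21, -20, -17, -11, -5, -3, 3, 12, 15, 37] -> [-25, -24, -21, -15, -9, -7, -1, 8, 11, 33]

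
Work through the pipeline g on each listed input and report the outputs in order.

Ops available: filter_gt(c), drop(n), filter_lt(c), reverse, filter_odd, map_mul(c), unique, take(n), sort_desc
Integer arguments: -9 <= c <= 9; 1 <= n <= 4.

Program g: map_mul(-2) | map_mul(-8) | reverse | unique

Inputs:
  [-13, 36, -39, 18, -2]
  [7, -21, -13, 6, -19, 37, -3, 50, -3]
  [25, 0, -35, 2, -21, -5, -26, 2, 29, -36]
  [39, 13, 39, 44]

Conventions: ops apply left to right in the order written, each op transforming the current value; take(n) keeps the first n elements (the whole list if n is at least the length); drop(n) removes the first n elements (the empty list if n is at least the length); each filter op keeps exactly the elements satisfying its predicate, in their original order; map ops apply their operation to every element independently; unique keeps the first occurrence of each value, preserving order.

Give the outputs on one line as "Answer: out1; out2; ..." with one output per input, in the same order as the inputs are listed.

[-32, 288, -624, 576, -208]; [-48, 800, 592, -304, 96, -208, -336, 112]; [-576, 464, 32, -416, -80, -336, -560, 0, 400]; [704, 624, 208]

Execution, op by op:
  [-13, 36, -39, 18, -2] -> [26, -72, 78, -36, 4] -> [-208, 576, -624, 288, -32] -> [-32, 288, -624, 576, -208] -> [-32, 288, -624, 576, -208]
  [7, -21, -13, 6, -19, 37, -3, 50, -3] -> [-14, 42, 26, -12, 38, -74, 6, -100, 6] -> [112, -336, -208, 96, -304, 592, -48, 800, -48] -> [-48, 800, -48, 592, -304, 96, -208, -336, 112] -> [-48, 800, 592, -304, 96, -208, -336, 112]
  [25, 0, -35, 2, -21, -5, -26, 2, 29, -36] -> [-50, 0, 70, -4, 42, 10, 52, -4, -58, 72] -> [400, 0, -560, 32, -336, -80, -416, 32, 464, -576] -> [-576, 464, 32, -416, -80, -336, 32, -560, 0, 400] -> [-576, 464, 32, -416, -80, -336, -560, 0, 400]
  [39, 13, 39, 44] -> [-78, -26, -78, -88] -> [624, 208, 624, 704] -> [704, 624, 208, 624] -> [704, 624, 208]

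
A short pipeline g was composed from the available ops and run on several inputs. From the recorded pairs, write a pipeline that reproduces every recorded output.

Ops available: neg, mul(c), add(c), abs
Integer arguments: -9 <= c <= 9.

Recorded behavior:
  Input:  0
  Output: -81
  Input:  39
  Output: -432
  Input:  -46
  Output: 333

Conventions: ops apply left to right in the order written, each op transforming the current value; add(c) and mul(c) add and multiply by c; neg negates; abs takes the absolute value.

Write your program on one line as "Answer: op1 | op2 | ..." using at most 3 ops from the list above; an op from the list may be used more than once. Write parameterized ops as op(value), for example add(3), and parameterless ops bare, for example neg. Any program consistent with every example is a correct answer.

add(9) | mul(-9)

Check, running the answer program on each example:
  0 -> 9 -> -81
  39 -> 48 -> -432
  -46 -> -37 -> 333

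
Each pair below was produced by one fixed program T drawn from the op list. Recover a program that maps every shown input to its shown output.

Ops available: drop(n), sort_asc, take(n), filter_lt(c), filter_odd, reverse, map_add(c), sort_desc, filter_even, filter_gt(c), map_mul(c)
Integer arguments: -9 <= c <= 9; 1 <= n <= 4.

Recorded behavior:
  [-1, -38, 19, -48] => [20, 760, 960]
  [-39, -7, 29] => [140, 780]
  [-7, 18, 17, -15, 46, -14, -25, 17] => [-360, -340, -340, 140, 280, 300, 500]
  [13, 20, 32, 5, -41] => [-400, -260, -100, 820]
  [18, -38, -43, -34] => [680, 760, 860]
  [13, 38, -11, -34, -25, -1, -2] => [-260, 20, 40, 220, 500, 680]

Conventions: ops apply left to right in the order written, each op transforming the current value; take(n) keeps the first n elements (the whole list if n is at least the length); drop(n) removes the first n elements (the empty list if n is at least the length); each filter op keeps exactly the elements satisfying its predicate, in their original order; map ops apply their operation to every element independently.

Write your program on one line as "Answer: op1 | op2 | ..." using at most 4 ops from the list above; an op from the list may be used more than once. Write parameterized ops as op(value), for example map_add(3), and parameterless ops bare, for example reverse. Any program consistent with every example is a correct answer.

sort_desc | drop(1) | map_mul(4) | map_mul(-5)

Check, running the answer program on each example:
  [-1, -38, 19, -48] -> [19, -1, -38, -48] -> [-1, -38, -48] -> [-4, -152, -192] -> [20, 760, 960]
  [-39, -7, 29] -> [29, -7, -39] -> [-7, -39] -> [-28, -156] -> [140, 780]
  [-7, 18, 17, -15, 46, -14, -25, 17] -> [46, 18, 17, 17, -7, -14, -15, -25] -> [18, 17, 17, -7, -14, -15, -25] -> [72, 68, 68, -28, -56, -60, -100] -> [-360, -340, -340, 140, 280, 300, 500]
  [13, 20, 32, 5, -41] -> [32, 20, 13, 5, -41] -> [20, 13, 5, -41] -> [80, 52, 20, -164] -> [-400, -260, -100, 820]
  [18, -38, -43, -34] -> [18, -34, -38, -43] -> [-34, -38, -43] -> [-136, -152, -172] -> [680, 760, 860]
  [13, 38, -11, -34, -25, -1, -2] -> [38, 13, -1, -2, -11, -25, -34] -> [13, -1, -2, -11, -25, -34] -> [52, -4, -8, -44, -100, -136] -> [-260, 20, 40, 220, 500, 680]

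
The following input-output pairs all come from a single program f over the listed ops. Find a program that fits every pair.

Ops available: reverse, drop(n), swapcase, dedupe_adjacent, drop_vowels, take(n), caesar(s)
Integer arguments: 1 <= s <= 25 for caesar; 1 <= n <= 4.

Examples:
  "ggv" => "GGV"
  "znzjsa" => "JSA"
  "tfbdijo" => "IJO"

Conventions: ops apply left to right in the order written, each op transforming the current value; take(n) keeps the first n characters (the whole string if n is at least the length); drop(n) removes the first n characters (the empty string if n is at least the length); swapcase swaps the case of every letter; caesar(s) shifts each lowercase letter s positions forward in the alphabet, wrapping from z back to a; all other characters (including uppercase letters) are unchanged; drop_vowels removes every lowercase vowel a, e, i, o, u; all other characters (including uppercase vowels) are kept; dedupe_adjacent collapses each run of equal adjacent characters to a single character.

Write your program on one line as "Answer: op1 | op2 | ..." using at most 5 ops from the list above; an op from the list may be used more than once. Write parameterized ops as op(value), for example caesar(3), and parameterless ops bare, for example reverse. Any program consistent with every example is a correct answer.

reverse | take(3) | reverse | swapcase

Check, running the answer program on each example:
  "ggv" -> "vgg" -> "vgg" -> "ggv" -> "GGV"
  "znzjsa" -> "asjznz" -> "asj" -> "jsa" -> "JSA"
  "tfbdijo" -> "ojidbft" -> "oji" -> "ijo" -> "IJO"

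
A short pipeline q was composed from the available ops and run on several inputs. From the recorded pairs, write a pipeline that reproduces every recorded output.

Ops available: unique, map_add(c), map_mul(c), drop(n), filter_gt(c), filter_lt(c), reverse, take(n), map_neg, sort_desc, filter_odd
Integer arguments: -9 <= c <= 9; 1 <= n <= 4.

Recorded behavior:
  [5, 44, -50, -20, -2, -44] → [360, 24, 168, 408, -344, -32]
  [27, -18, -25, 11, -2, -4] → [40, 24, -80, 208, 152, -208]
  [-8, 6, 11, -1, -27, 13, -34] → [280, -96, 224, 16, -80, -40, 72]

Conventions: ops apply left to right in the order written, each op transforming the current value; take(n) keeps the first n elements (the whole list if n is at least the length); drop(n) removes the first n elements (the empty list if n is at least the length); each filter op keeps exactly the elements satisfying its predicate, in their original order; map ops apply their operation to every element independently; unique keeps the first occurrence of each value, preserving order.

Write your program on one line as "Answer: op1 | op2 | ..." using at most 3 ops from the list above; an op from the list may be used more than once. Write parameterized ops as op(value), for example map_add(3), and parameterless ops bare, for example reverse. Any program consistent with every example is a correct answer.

map_add(-1) | reverse | map_mul(-8)

Check, running the answer program on each example:
  [5, 44, -50, -20, -2, -44] -> [4, 43, -51, -21, -3, -45] -> [-45, -3, -21, -51, 43, 4] -> [360, 24, 168, 408, -344, -32]
  [27, -18, -25, 11, -2, -4] -> [26, -19, -26, 10, -3, -5] -> [-5, -3, 10, -26, -19, 26] -> [40, 24, -80, 208, 152, -208]
  [-8, 6, 11, -1, -27, 13, -34] -> [-9, 5, 10, -2, -28, 12, -35] -> [-35, 12, -28, -2, 10, 5, -9] -> [280, -96, 224, 16, -80, -40, 72]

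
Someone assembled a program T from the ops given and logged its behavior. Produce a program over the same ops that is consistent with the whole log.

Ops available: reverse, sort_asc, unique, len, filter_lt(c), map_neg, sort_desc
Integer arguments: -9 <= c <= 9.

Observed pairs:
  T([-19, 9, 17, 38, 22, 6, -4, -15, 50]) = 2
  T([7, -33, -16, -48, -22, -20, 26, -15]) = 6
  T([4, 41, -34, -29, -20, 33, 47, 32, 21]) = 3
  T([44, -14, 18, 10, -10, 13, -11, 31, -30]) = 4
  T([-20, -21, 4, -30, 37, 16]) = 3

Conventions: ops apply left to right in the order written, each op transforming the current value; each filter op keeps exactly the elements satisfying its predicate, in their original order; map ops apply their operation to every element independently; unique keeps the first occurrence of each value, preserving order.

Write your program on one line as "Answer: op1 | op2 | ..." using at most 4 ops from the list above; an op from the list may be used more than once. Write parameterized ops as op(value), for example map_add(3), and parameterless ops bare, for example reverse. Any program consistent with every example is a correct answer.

filter_lt(-7) | map_neg | sort_desc | len

Check, running the answer program on each example:
  [-19, 9, 17, 38, 22, 6, -4, -15, 50] -> [-19, -15] -> [19, 15] -> [19, 15] -> 2
  [7, -33, -16, -48, -22, -20, 26, -15] -> [-33, -16, -48, -22, -20, -15] -> [33, 16, 48, 22, 20, 15] -> [48, 33, 22, 20, 16, 15] -> 6
  [4, 41, -34, -29, -20, 33, 47, 32, 21] -> [-34, -29, -20] -> [34, 29, 20] -> [34, 29, 20] -> 3
  [44, -14, 18, 10, -10, 13, -11, 31, -30] -> [-14, -10, -11, -30] -> [14, 10, 11, 30] -> [30, 14, 11, 10] -> 4
  [-20, -21, 4, -30, 37, 16] -> [-20, -21, -30] -> [20, 21, 30] -> [30, 21, 20] -> 3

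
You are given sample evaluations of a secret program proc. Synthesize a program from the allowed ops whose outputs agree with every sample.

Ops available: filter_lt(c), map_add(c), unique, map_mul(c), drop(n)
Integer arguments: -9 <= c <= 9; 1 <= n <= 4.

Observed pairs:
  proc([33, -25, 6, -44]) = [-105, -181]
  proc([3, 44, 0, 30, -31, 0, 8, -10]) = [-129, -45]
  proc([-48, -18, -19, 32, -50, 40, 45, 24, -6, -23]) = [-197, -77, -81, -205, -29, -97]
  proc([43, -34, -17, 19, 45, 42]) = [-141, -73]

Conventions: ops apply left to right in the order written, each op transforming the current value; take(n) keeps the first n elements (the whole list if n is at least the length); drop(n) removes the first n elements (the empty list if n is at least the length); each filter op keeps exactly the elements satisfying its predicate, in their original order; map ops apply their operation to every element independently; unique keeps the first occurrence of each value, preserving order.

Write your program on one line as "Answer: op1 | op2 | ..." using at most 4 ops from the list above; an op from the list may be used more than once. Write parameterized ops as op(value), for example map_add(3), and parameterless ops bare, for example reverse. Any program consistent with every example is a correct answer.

filter_lt(7) | filter_lt(-4) | map_mul(4) | map_add(-5)

Check, running the answer program on each example:
  [33, -25, 6, -44] -> [-25, 6, -44] -> [-25, -44] -> [-100, -176] -> [-105, -181]
  [3, 44, 0, 30, -31, 0, 8, -10] -> [3, 0, -31, 0, -10] -> [-31, -10] -> [-124, -40] -> [-129, -45]
  [-48, -18, -19, 32, -50, 40, 45, 24, -6, -23] -> [-48, -18, -19, -50, -6, -23] -> [-48, -18, -19, -50, -6, -23] -> [-192, -72, -76, -200, -24, -92] -> [-197, -77, -81, -205, -29, -97]
  [43, -34, -17, 19, 45, 42] -> [-34, -17] -> [-34, -17] -> [-136, -68] -> [-141, -73]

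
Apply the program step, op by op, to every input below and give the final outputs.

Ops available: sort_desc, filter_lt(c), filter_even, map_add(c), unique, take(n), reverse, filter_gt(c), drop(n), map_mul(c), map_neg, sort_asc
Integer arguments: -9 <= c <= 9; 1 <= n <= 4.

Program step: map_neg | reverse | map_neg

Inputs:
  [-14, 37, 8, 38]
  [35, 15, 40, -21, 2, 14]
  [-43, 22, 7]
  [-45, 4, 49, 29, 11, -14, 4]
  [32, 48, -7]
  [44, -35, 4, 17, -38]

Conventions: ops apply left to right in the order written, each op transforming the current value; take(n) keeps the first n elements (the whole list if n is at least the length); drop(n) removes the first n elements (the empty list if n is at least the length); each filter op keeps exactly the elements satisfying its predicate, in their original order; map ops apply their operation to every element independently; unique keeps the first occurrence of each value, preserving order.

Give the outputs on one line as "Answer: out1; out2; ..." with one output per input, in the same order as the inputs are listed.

[38, 8, 37, -14]; [14, 2, -21, 40, 15, 35]; [7, 22, -43]; [4, -14, 11, 29, 49, 4, -45]; [-7, 48, 32]; [-38, 17, 4, -35, 44]

Execution, op by op:
  [-14, 37, 8, 38] -> [14, -37, -8, -38] -> [-38, -8, -37, 14] -> [38, 8, 37, -14]
  [35, 15, 40, -21, 2, 14] -> [-35, -15, -40, 21, -2, -14] -> [-14, -2, 21, -40, -15, -35] -> [14, 2, -21, 40, 15, 35]
  [-43, 22, 7] -> [43, -22, -7] -> [-7, -22, 43] -> [7, 22, -43]
  [-45, 4, 49, 29, 11, -14, 4] -> [45, -4, -49, -29, -11, 14, -4] -> [-4, 14, -11, -29, -49, -4, 45] -> [4, -14, 11, 29, 49, 4, -45]
  [32, 48, -7] -> [-32, -48, 7] -> [7, -48, -32] -> [-7, 48, 32]
  [44, -35, 4, 17, -38] -> [-44, 35, -4, -17, 38] -> [38, -17, -4, 35, -44] -> [-38, 17, 4, -35, 44]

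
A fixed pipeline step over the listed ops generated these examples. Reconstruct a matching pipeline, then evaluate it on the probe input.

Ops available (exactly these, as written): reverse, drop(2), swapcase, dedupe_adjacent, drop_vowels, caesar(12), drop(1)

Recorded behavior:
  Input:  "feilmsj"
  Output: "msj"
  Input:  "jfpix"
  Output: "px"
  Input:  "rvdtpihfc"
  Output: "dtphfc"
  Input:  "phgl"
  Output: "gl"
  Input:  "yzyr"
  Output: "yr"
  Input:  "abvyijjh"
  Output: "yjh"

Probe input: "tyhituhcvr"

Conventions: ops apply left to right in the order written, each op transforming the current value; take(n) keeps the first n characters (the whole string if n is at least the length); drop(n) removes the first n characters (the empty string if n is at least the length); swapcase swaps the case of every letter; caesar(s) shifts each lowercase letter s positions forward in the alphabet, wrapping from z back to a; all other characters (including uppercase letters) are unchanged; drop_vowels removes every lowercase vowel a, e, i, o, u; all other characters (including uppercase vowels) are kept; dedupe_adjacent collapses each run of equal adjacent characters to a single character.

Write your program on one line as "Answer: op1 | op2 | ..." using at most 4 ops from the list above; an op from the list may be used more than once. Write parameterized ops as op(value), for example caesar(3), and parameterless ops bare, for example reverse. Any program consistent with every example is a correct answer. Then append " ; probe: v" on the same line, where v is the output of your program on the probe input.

drop_vowels | dedupe_adjacent | drop(2) ; probe: "hthcvr"

Check, running the answer program on each example:
  "feilmsj" -> "flmsj" -> "flmsj" -> "msj"
  "jfpix" -> "jfpx" -> "jfpx" -> "px"
  "rvdtpihfc" -> "rvdtphfc" -> "rvdtphfc" -> "dtphfc"
  "phgl" -> "phgl" -> "phgl" -> "gl"
  "yzyr" -> "yzyr" -> "yzyr" -> "yr"
  "abvyijjh" -> "bvyjjh" -> "bvyjh" -> "yjh"
  probe: "tyhituhcvr" -> "tyhthcvr" -> "tyhthcvr" -> "hthcvr"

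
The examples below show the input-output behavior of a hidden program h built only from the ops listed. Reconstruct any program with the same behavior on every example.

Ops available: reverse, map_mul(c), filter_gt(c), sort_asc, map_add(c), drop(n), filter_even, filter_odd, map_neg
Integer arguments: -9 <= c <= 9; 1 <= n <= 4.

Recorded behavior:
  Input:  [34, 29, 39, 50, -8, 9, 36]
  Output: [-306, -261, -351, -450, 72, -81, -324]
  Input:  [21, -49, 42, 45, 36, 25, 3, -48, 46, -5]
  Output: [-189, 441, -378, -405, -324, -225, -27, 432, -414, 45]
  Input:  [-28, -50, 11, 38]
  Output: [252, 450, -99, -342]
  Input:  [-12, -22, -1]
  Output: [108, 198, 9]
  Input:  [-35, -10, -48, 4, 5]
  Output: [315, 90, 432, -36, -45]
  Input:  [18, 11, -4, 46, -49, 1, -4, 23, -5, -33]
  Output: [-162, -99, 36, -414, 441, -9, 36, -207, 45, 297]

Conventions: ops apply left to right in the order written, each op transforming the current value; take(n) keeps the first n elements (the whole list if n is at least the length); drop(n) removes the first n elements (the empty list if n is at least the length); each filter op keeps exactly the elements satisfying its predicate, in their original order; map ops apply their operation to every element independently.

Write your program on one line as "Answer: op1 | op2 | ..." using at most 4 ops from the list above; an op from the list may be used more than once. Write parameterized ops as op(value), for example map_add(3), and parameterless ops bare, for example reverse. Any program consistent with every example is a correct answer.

reverse | map_mul(-9) | reverse

Check, running the answer program on each example:
  [34, 29, 39, 50, -8, 9, 36] -> [36, 9, -8, 50, 39, 29, 34] -> [-324, -81, 72, -450, -351, -261, -306] -> [-306, -261, -351, -450, 72, -81, -324]
  [21, -49, 42, 45, 36, 25, 3, -48, 46, -5] -> [-5, 46, -48, 3, 25, 36, 45, 42, -49, 21] -> [45, -414, 432, -27, -225, -324, -405, -378, 441, -189] -> [-189, 441, -378, -405, -324, -225, -27, 432, -414, 45]
  [-28, -50, 11, 38] -> [38, 11, -50, -28] -> [-342, -99, 450, 252] -> [252, 450, -99, -342]
  [-12, -22, -1] -> [-1, -22, -12] -> [9, 198, 108] -> [108, 198, 9]
  [-35, -10, -48, 4, 5] -> [5, 4, -48, -10, -35] -> [-45, -36, 432, 90, 315] -> [315, 90, 432, -36, -45]
  [18, 11, -4, 46, -49, 1, -4, 23, -5, -33] -> [-33, -5, 23, -4, 1, -49, 46, -4, 11, 18] -> [297, 45, -207, 36, -9, 441, -414, 36, -99, -162] -> [-162, -99, 36, -414, 441, -9, 36, -207, 45, 297]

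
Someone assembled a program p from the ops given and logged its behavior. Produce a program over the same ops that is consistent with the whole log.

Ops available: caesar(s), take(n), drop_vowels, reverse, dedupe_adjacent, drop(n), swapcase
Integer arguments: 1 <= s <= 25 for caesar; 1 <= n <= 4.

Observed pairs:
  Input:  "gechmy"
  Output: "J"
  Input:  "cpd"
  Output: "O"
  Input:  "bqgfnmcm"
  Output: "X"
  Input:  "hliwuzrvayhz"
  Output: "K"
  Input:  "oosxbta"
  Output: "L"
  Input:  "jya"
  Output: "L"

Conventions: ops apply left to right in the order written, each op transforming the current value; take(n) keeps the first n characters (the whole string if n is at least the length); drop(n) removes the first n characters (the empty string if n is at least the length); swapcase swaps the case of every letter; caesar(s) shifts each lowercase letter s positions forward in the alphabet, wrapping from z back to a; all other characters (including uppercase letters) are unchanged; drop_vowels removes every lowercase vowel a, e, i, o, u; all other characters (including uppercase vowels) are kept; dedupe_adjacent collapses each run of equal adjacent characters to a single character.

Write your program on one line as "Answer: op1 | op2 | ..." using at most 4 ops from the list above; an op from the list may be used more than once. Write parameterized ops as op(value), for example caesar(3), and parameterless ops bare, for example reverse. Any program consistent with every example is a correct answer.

caesar(11) | reverse | swapcase | take(1)

Check, running the answer program on each example:
  "gechmy" -> "rpnsxj" -> "jxsnpr" -> "JXSNPR" -> "J"
  "cpd" -> "nao" -> "oan" -> "OAN" -> "O"
  "bqgfnmcm" -> "mbrqyxnx" -> "xnxyqrbm" -> "XNXYQRBM" -> "X"
  "hliwuzrvayhz" -> "swthfkcgljsk" -> "ksjlgckfhtws" -> "KSJLGCKFHTWS" -> "K"
  "oosxbta" -> "zzdimel" -> "lemidzz" -> "LEMIDZZ" -> "L"
  "jya" -> "ujl" -> "lju" -> "LJU" -> "L"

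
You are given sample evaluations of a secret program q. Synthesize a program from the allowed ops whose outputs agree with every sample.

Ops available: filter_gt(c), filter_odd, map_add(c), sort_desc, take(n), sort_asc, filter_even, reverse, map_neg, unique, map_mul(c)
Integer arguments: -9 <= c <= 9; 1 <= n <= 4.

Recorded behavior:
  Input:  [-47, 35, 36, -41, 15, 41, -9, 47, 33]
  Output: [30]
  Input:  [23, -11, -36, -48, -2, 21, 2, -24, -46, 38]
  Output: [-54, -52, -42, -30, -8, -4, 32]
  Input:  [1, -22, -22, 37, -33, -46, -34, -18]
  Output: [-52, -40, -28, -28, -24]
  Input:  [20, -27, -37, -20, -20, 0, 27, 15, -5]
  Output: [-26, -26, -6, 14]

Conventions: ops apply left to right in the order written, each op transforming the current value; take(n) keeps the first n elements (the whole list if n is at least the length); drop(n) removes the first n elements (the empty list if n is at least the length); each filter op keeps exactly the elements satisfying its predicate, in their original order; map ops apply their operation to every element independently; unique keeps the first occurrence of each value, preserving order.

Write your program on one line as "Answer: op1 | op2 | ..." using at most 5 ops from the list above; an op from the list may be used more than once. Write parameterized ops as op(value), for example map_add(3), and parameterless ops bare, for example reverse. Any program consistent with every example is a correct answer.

filter_even | sort_desc | sort_asc | map_add(-6)

Check, running the answer program on each example:
  [-47, 35, 36, -41, 15, 41, -9, 47, 33] -> [36] -> [36] -> [36] -> [30]
  [23, -11, -36, -48, -2, 21, 2, -24, -46, 38] -> [-36, -48, -2, 2, -24, -46, 38] -> [38, 2, -2, -24, -36, -46, -48] -> [-48, -46, -36, -24, -2, 2, 38] -> [-54, -52, -42, -30, -8, -4, 32]
  [1, -22, -22, 37, -33, -46, -34, -18] -> [-22, -22, -46, -34, -18] -> [-18, -22, -22, -34, -46] -> [-46, -34, -22, -22, -18] -> [-52, -40, -28, -28, -24]
  [20, -27, -37, -20, -20, 0, 27, 15, -5] -> [20, -20, -20, 0] -> [20, 0, -20, -20] -> [-20, -20, 0, 20] -> [-26, -26, -6, 14]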